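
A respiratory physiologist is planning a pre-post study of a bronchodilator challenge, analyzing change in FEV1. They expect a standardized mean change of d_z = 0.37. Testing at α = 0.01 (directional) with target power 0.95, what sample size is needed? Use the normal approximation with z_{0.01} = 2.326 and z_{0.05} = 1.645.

n = 116 pairs

For a paired (one-sample on differences) test: n = ((z_{α} + z_β) / d)².
z_{α} + z_β = 2.326 + 1.645 = 3.971.
n = (3.971 / 0.37)² = 10.732² = 115.19.
Round up.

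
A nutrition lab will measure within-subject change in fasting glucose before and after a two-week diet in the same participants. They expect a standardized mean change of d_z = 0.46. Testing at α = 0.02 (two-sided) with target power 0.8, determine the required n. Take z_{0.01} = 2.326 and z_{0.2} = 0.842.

For a paired (one-sample on differences) test: n = ((z_{α/2} + z_β) / d)².
z_{α/2} + z_β = 2.326 + 0.842 = 3.168.
n = (3.168 / 0.46)² = 6.887² = 47.43.
Round up.

n = 48 pairs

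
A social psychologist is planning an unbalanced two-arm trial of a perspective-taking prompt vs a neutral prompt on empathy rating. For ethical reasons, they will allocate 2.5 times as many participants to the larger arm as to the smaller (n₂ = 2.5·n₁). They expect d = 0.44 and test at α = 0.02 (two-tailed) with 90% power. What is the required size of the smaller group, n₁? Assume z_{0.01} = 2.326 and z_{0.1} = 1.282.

With allocation ratio k = n₂/n₁ = 2.5, Var(x̄₁−x̄₂) = σ²(1/n₁ + 1/(k·n₁)) = σ²·(k+1)/(k·n₁).
So n₁ = (1 + 1/k)·((z_{α/2} + z_β)/d)² = 1.400 × (3.608/0.44)².
n₁ = 1.400 × 67.24 = 94.1.
Round up: n₁ = 95, giving n₂ = ⌈2.5 × 95⌉ = ⌈237.5⌉ = 238.

n₁ = 95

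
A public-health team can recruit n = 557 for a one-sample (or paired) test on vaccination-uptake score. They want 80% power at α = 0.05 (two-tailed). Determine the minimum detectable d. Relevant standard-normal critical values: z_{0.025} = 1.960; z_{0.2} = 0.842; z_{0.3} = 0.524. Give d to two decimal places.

d_min ≈ 0.12

For a single sample (or paired design) of n = 557: d_min = (z_{α/2} + z_β)/√n.
z-sum = 1.960 + 0.842 = 2.802.
d_min = 2.802 / √557 = 2.802 / 23.601 = 0.119.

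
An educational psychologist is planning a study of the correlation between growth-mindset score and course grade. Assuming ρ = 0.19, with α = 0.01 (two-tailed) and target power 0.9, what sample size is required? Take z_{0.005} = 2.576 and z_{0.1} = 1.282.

Fisher's z: C = ½·ln((1+r)/(1−r)) = ½·ln(1.4691) = 0.1923.
n = ((z_{α/2} + z_β)/C)² + 3.
(2.576 + 1.282) / 0.1923 = 3.858 / 0.1923 = 20.062.
n = 20.062² + 3 = 402.50 + 3 = 405.5.
Round up.

n = 406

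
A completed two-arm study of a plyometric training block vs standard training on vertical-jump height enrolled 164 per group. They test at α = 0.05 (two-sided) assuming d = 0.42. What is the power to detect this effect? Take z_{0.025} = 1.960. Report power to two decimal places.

power ≈ 0.97

For two equal groups, power = Φ(d·√(n/2) − z_{α/2}).
d·√(n/2) = 0.42 × √(164/2) = 0.42 × 9.055 = 3.803.
z_β = 3.803 − 1.960 = 1.843.
Power = Φ(1.843) = 0.967.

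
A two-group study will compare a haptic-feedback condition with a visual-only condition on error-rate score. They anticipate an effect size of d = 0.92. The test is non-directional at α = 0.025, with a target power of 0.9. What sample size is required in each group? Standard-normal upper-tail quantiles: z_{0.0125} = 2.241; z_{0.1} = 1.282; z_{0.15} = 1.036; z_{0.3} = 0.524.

For two independent groups with equal n: n = 2·((z_{α/2} + z_β) / d)².
z_{α/2} + z_β = 2.241 + 1.282 = 3.523.
n = 2 × (3.523 / 0.92)² = 2 × 3.829² = 2 × 14.66 = 29.3.
Round up to the next whole participant.

n = 30 per group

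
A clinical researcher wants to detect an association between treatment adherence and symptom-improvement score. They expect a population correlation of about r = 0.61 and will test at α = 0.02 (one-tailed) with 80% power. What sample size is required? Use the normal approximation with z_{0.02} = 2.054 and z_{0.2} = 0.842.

Fisher's z: C = ½·ln((1+r)/(1−r)) = ½·ln(4.1282) = 0.7089.
n = ((z_{α} + z_β)/C)² + 3.
(2.054 + 0.842) / 0.7089 = 2.896 / 0.7089 = 4.085.
n = 4.085² + 3 = 16.69 + 3 = 19.7.
Round up.

n = 20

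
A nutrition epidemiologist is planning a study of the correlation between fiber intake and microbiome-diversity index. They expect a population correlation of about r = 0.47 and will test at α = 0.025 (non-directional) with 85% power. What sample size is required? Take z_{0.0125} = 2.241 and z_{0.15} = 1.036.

Fisher's z: C = ½·ln((1+r)/(1−r)) = ½·ln(2.7736) = 0.5101.
n = ((z_{α/2} + z_β)/C)² + 3.
(2.241 + 1.036) / 0.5101 = 3.277 / 0.5101 = 6.424.
n = 6.424² + 3 = 41.27 + 3 = 44.3.
Round up.

n = 45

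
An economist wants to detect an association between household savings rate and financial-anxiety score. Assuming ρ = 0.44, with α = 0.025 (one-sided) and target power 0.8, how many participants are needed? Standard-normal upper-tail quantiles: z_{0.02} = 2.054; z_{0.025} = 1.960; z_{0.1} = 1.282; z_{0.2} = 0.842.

Fisher's z: C = ½·ln((1+r)/(1−r)) = ½·ln(2.5714) = 0.4722.
n = ((z_{α} + z_β)/C)² + 3.
(1.960 + 0.842) / 0.4722 = 2.802 / 0.4722 = 5.934.
n = 5.934² + 3 = 35.21 + 3 = 38.2.
Round up.

n = 39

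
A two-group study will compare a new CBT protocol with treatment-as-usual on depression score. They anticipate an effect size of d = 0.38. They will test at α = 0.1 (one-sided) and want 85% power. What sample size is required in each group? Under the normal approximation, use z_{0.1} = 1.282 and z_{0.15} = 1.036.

For two independent groups with equal n: n = 2·((z_{α} + z_β) / d)².
z_{α} + z_β = 1.282 + 1.036 = 2.318.
n = 2 × (2.318 / 0.38)² = 2 × 6.100² = 2 × 37.21 = 74.4.
Round up to the next whole participant.

n = 75 per group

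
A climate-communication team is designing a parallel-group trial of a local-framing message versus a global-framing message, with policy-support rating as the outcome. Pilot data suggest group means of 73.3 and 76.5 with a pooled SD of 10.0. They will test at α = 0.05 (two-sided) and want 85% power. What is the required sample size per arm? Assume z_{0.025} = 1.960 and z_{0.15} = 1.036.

Cohen's d = |M₁ − M₂| / SD_pooled = |73.3 − 76.5| / 10.0 = 3.2 / 10.0 = 0.320.
For two independent groups with equal n: n = 2·((z_{α/2} + z_β) / d)².
z_{α/2} + z_β = 1.960 + 1.036 = 2.996.
n = 2 × (2.996 / 0.320)² = 2 × 9.362² = 2 × 87.66 = 175.3.
Round up to the next whole participant.

n = 176 per group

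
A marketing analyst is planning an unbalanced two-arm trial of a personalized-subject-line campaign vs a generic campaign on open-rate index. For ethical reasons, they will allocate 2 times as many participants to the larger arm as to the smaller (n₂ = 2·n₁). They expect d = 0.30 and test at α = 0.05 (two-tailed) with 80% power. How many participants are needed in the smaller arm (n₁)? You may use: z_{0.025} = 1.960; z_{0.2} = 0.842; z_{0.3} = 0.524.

With allocation ratio k = n₂/n₁ = 2, Var(x̄₁−x̄₂) = σ²(1/n₁ + 1/(k·n₁)) = σ²·(k+1)/(k·n₁).
So n₁ = (1 + 1/k)·((z_{α/2} + z_β)/d)² = 1.500 × (2.802/0.30)².
n₁ = 1.500 × 87.24 = 130.9.
Round up: n₁ = 131, giving n₂ = 2 × 131 = 262.

n₁ = 131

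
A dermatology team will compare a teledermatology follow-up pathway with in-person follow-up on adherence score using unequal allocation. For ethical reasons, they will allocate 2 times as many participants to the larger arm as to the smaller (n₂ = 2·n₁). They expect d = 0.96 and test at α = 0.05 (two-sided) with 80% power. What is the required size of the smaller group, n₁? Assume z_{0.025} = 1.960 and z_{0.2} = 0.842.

n₁ = 13

With allocation ratio k = n₂/n₁ = 2, Var(x̄₁−x̄₂) = σ²(1/n₁ + 1/(k·n₁)) = σ²·(k+1)/(k·n₁).
So n₁ = (1 + 1/k)·((z_{α/2} + z_β)/d)² = 1.500 × (2.802/0.96)².
n₁ = 1.500 × 8.52 = 12.8.
Round up: n₁ = 13, giving n₂ = 2 × 13 = 26.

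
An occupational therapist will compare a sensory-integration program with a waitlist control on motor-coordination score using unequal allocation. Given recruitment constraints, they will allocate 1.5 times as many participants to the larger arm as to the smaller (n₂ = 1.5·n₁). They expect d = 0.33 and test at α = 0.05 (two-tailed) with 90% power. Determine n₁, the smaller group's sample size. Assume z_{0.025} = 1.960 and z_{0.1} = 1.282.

n₁ = 161

With allocation ratio k = n₂/n₁ = 1.5, Var(x̄₁−x̄₂) = σ²(1/n₁ + 1/(k·n₁)) = σ²·(k+1)/(k·n₁).
So n₁ = (1 + 1/k)·((z_{α/2} + z_β)/d)² = 1.667 × (3.242/0.33)².
n₁ = 1.667 × 96.52 = 160.9.
Round up: n₁ = 161, giving n₂ = ⌈1.5 × 161⌉ = ⌈241.5⌉ = 242.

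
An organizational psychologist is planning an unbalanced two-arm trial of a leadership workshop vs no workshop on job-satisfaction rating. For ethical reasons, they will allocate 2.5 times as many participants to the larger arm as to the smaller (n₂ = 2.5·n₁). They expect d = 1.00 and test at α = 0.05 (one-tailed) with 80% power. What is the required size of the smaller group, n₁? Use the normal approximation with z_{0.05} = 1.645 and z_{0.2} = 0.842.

n₁ = 9

With allocation ratio k = n₂/n₁ = 2.5, Var(x̄₁−x̄₂) = σ²(1/n₁ + 1/(k·n₁)) = σ²·(k+1)/(k·n₁).
So n₁ = (1 + 1/k)·((z_{α} + z_β)/d)² = 1.400 × (2.487/1.00)².
n₁ = 1.400 × 6.19 = 8.7.
Round up: n₁ = 9, giving n₂ = ⌈2.5 × 9⌉ = ⌈22.5⌉ = 23.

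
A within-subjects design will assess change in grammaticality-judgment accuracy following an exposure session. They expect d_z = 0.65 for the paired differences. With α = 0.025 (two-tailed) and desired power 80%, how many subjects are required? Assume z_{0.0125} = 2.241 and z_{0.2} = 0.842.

n = 23 pairs

For a paired (one-sample on differences) test: n = ((z_{α/2} + z_β) / d)².
z_{α/2} + z_β = 2.241 + 0.842 = 3.083.
n = (3.083 / 0.65)² = 4.743² = 22.50.
Round up.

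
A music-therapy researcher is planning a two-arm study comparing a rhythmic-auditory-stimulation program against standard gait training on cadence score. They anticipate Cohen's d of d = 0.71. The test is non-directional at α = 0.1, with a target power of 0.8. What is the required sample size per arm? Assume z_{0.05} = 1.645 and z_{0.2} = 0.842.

For two independent groups with equal n: n = 2·((z_{α/2} + z_β) / d)².
z_{α/2} + z_β = 1.645 + 0.842 = 2.487.
n = 2 × (2.487 / 0.71)² = 2 × 3.503² = 2 × 12.27 = 24.5.
Round up to the next whole participant.

n = 25 per group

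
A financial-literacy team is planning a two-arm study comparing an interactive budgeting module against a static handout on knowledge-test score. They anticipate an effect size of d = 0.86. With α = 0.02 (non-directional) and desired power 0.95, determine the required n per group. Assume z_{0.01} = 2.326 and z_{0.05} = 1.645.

n = 43 per group

For two independent groups with equal n: n = 2·((z_{α/2} + z_β) / d)².
z_{α/2} + z_β = 2.326 + 1.645 = 3.971.
n = 2 × (3.971 / 0.86)² = 2 × 4.617² = 2 × 21.32 = 42.6.
Round up to the next whole participant.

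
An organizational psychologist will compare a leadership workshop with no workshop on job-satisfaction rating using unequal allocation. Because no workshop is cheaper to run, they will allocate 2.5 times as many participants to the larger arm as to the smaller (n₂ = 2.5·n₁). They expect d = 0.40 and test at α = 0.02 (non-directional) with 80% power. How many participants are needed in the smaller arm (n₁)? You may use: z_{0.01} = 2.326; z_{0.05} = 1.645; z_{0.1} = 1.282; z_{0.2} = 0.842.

With allocation ratio k = n₂/n₁ = 2.5, Var(x̄₁−x̄₂) = σ²(1/n₁ + 1/(k·n₁)) = σ²·(k+1)/(k·n₁).
So n₁ = (1 + 1/k)·((z_{α/2} + z_β)/d)² = 1.400 × (3.168/0.40)².
n₁ = 1.400 × 62.73 = 87.8.
Round up: n₁ = 88, giving n₂ = 2.5 × 88 = 220.

n₁ = 88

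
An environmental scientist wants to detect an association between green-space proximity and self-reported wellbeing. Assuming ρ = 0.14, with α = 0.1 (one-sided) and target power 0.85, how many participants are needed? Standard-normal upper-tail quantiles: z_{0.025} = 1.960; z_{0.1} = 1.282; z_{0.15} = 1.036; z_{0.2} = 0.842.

Fisher's z: C = ½·ln((1+r)/(1−r)) = ½·ln(1.3256) = 0.1409.
n = ((z_{α} + z_β)/C)² + 3.
(1.282 + 1.036) / 0.1409 = 2.318 / 0.1409 = 16.451.
n = 16.451² + 3 = 270.65 + 3 = 273.6.
Round up.

n = 274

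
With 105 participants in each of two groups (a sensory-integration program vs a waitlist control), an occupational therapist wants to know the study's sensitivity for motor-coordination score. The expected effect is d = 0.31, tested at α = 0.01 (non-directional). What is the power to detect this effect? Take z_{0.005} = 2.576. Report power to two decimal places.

power ≈ 0.37

For two equal groups, power = Φ(d·√(n/2) − z_{α/2}).
d·√(n/2) = 0.31 × √(105/2) = 0.31 × 7.246 = 2.246.
z_β = 2.246 − 2.576 = -0.330.
Power = Φ(-0.330) = 0.371.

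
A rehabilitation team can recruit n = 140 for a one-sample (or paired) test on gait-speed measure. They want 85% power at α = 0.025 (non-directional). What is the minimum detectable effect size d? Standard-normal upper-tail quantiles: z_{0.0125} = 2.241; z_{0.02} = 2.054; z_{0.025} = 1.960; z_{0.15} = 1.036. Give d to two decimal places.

d_min ≈ 0.28

For a single sample (or paired design) of n = 140: d_min = (z_{α/2} + z_β)/√n.
z-sum = 2.241 + 1.036 = 3.277.
d_min = 3.277 / √140 = 3.277 / 11.832 = 0.277.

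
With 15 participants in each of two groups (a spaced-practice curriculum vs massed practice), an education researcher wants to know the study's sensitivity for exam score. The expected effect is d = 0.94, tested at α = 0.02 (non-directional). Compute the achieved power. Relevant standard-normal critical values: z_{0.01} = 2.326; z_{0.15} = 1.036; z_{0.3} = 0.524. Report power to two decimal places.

For two equal groups, power = Φ(d·√(n/2) − z_{α/2}).
d·√(n/2) = 0.94 × √(15/2) = 0.94 × 2.739 = 2.574.
z_β = 2.574 − 2.326 = 0.248.
Power = Φ(0.248) = 0.598.

power ≈ 0.60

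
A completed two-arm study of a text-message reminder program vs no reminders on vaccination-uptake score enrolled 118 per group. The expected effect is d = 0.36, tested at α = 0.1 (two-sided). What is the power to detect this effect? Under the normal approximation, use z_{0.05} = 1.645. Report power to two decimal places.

power ≈ 0.87

For two equal groups, power = Φ(d·√(n/2) − z_{α/2}).
d·√(n/2) = 0.36 × √(118/2) = 0.36 × 7.681 = 2.765.
z_β = 2.765 − 1.645 = 1.120.
Power = Φ(1.120) = 0.869.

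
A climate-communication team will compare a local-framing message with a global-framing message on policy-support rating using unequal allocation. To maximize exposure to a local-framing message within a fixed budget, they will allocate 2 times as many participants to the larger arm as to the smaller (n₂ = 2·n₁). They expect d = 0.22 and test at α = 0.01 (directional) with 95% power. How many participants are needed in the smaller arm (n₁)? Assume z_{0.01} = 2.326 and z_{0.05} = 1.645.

With allocation ratio k = n₂/n₁ = 2, Var(x̄₁−x̄₂) = σ²(1/n₁ + 1/(k·n₁)) = σ²·(k+1)/(k·n₁).
So n₁ = (1 + 1/k)·((z_{α} + z_β)/d)² = 1.500 × (3.971/0.22)².
n₁ = 1.500 × 325.80 = 488.7.
Round up: n₁ = 489, giving n₂ = 2 × 489 = 978.

n₁ = 489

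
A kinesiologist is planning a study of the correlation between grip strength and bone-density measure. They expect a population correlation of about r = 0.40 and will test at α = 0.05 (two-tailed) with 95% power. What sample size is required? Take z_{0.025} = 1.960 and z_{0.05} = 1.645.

n = 76

Fisher's z: C = ½·ln((1+r)/(1−r)) = ½·ln(2.3333) = 0.4236.
n = ((z_{α/2} + z_β)/C)² + 3.
(1.960 + 1.645) / 0.4236 = 3.605 / 0.4236 = 8.510.
n = 8.510² + 3 = 72.43 + 3 = 75.4.
Round up.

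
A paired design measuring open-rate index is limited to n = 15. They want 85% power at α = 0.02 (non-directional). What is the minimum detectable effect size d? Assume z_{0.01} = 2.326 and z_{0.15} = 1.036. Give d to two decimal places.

For a single sample (or paired design) of n = 15: d_min = (z_{α/2} + z_β)/√n.
z-sum = 2.326 + 1.036 = 3.362.
d_min = 3.362 / √15 = 3.362 / 3.873 = 0.868.

d_min ≈ 0.87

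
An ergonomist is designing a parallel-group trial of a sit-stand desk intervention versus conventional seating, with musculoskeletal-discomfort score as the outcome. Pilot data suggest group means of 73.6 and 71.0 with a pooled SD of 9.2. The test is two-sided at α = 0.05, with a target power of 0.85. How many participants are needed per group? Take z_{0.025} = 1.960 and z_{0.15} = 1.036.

Cohen's d = |M₁ − M₂| / SD_pooled = |73.6 − 71.0| / 9.2 = 2.6 / 9.2 = 0.283.
For two independent groups with equal n: n = 2·((z_{α/2} + z_β) / d)².
z_{α/2} + z_β = 1.960 + 1.036 = 2.996.
n = 2 × (2.996 / 0.283)² = 2 × 10.587² = 2 × 112.08 = 224.2.
Round up to the next whole participant.

n = 225 per group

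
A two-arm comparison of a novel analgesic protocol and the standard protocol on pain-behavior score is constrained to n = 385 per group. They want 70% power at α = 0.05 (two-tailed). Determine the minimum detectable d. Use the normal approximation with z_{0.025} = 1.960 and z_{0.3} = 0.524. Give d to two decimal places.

For two independent groups of n = 385 each: d_min = (z_{α/2} + z_β)·√(2/n).
z-sum = 1.960 + 0.524 = 2.484.
d_min = 2.484 × √(2/385) = 2.484 × 0.0721 = 0.179.

d_min ≈ 0.18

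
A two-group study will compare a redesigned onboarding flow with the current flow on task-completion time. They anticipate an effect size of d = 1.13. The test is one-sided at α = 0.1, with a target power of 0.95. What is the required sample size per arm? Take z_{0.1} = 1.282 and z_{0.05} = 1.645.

For two independent groups with equal n: n = 2·((z_{α} + z_β) / d)².
z_{α} + z_β = 1.282 + 1.645 = 2.927.
n = 2 × (2.927 / 1.13)² = 2 × 2.590² = 2 × 6.71 = 13.4.
Round up to the next whole participant.

n = 14 per group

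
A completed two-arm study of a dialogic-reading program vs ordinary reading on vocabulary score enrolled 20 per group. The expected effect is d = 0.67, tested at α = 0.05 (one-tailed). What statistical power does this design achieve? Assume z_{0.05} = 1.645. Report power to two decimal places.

power ≈ 0.68

For two equal groups, power = Φ(d·√(n/2) − z_{α}).
d·√(n/2) = 0.67 × √(20/2) = 0.67 × 3.162 = 2.119.
z_β = 2.119 − 1.645 = 0.474.
Power = Φ(0.474) = 0.682.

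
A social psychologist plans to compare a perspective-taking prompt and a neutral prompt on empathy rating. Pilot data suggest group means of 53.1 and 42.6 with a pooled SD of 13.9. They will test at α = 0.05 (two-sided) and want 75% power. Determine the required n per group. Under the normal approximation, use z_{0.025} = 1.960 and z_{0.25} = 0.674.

Cohen's d = |M₁ − M₂| / SD_pooled = |53.1 − 42.6| / 13.9 = 10.5 / 13.9 = 0.755.
For two independent groups with equal n: n = 2·((z_{α/2} + z_β) / d)².
z_{α/2} + z_β = 1.960 + 0.674 = 2.634.
n = 2 × (2.634 / 0.755)² = 2 × 3.489² = 2 × 12.17 = 24.3.
Round up to the next whole participant.

n = 25 per group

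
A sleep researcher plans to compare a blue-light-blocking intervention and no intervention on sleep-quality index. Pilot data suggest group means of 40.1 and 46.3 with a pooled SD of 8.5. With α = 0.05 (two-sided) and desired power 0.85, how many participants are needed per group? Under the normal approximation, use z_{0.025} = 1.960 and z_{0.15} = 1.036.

Cohen's d = |M₁ − M₂| / SD_pooled = |40.1 − 46.3| / 8.5 = 6.2 / 8.5 = 0.729.
For two independent groups with equal n: n = 2·((z_{α/2} + z_β) / d)².
z_{α/2} + z_β = 1.960 + 1.036 = 2.996.
n = 2 × (2.996 / 0.729)² = 2 × 4.110² = 2 × 16.89 = 33.8.
Round up to the next whole participant.

n = 34 per group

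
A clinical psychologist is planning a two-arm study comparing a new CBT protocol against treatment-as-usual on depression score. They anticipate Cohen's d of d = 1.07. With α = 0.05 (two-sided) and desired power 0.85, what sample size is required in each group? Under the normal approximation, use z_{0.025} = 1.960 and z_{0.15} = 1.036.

For two independent groups with equal n: n = 2·((z_{α/2} + z_β) / d)².
z_{α/2} + z_β = 1.960 + 1.036 = 2.996.
n = 2 × (2.996 / 1.07)² = 2 × 2.800² = 2 × 7.84 = 15.7.
Round up to the next whole participant.

n = 16 per group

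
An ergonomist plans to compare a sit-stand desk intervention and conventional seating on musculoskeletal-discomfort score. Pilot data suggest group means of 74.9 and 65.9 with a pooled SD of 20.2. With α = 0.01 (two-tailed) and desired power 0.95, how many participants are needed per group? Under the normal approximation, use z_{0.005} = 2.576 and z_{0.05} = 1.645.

n = 180 per group

Cohen's d = |M₁ − M₂| / SD_pooled = |74.9 − 65.9| / 20.2 = 9.0 / 20.2 = 0.446.
For two independent groups with equal n: n = 2·((z_{α/2} + z_β) / d)².
z_{α/2} + z_β = 2.576 + 1.645 = 4.221.
n = 2 × (4.221 / 0.446)² = 2 × 9.464² = 2 × 89.57 = 179.1.
Round up to the next whole participant.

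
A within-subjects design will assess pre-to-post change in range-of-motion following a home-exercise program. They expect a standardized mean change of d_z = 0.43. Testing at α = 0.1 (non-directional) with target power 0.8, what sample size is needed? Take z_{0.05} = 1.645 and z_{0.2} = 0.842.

For a paired (one-sample on differences) test: n = ((z_{α/2} + z_β) / d)².
z_{α/2} + z_β = 1.645 + 0.842 = 2.487.
n = (2.487 / 0.43)² = 5.784² = 33.45.
Round up.

n = 34 pairs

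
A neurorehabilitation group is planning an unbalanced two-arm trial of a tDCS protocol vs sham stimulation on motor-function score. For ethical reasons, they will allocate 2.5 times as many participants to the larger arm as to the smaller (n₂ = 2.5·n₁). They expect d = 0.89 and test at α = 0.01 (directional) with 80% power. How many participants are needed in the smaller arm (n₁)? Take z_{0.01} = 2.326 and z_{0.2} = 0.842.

With allocation ratio k = n₂/n₁ = 2.5, Var(x̄₁−x̄₂) = σ²(1/n₁ + 1/(k·n₁)) = σ²·(k+1)/(k·n₁).
So n₁ = (1 + 1/k)·((z_{α} + z_β)/d)² = 1.400 × (3.168/0.89)².
n₁ = 1.400 × 12.67 = 17.7.
Round up: n₁ = 18, giving n₂ = 2.5 × 18 = 45.

n₁ = 18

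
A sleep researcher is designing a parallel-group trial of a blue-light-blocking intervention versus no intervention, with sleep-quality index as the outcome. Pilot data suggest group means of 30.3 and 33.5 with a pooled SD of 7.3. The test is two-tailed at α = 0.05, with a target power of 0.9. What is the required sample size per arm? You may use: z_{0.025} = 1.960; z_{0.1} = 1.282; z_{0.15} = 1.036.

Cohen's d = |M₁ − M₂| / SD_pooled = |30.3 − 33.5| / 7.3 = 3.2 / 7.3 = 0.438.
For two independent groups with equal n: n = 2·((z_{α/2} + z_β) / d)².
z_{α/2} + z_β = 1.960 + 1.282 = 3.242.
n = 2 × (3.242 / 0.438)² = 2 × 7.402² = 2 × 54.79 = 109.6.
Round up to the next whole participant.

n = 110 per group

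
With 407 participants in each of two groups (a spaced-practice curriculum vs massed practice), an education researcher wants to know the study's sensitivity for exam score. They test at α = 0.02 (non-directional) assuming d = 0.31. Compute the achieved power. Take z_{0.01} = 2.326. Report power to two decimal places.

power ≈ 0.98

For two equal groups, power = Φ(d·√(n/2) − z_{α/2}).
d·√(n/2) = 0.31 × √(407/2) = 0.31 × 14.265 = 4.422.
z_β = 4.422 − 2.326 = 2.096.
Power = Φ(2.096) = 0.982.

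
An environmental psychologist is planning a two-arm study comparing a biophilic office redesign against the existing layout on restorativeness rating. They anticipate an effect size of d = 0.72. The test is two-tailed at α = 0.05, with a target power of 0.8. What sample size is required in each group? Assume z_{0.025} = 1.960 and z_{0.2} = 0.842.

For two independent groups with equal n: n = 2·((z_{α/2} + z_β) / d)².
z_{α/2} + z_β = 1.960 + 0.842 = 2.802.
n = 2 × (2.802 / 0.72)² = 2 × 3.892² = 2 × 15.15 = 30.3.
Round up to the next whole participant.

n = 31 per group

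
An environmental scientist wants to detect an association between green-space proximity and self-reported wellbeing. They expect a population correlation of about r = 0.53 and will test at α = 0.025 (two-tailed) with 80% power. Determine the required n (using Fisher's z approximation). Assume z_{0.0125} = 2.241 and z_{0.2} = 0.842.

n = 31

Fisher's z: C = ½·ln((1+r)/(1−r)) = ½·ln(3.2553) = 0.5901.
n = ((z_{α/2} + z_β)/C)² + 3.
(2.241 + 0.842) / 0.5901 = 3.083 / 0.5901 = 5.225.
n = 5.225² + 3 = 27.30 + 3 = 30.3.
Round up.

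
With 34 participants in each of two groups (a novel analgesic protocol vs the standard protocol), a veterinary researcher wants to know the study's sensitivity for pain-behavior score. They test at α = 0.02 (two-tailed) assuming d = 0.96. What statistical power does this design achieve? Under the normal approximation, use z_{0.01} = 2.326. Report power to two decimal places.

For two equal groups, power = Φ(d·√(n/2) − z_{α/2}).
d·√(n/2) = 0.96 × √(34/2) = 0.96 × 4.123 = 3.958.
z_β = 3.958 − 2.326 = 1.632.
Power = Φ(1.632) = 0.949.

power ≈ 0.95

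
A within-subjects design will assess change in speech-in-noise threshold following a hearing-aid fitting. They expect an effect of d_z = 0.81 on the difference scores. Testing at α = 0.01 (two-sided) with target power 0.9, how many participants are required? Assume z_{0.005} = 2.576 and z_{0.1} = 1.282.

For a paired (one-sample on differences) test: n = ((z_{α/2} + z_β) / d)².
z_{α/2} + z_β = 2.576 + 1.282 = 3.858.
n = (3.858 / 0.81)² = 4.763² = 22.69.
Round up.

n = 23 pairs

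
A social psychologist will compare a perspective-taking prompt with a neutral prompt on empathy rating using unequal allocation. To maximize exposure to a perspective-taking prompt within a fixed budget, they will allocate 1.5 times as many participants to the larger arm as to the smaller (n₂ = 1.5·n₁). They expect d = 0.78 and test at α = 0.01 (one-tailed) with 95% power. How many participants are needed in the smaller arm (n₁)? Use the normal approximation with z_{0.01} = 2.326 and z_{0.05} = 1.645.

With allocation ratio k = n₂/n₁ = 1.5, Var(x̄₁−x̄₂) = σ²(1/n₁ + 1/(k·n₁)) = σ²·(k+1)/(k·n₁).
So n₁ = (1 + 1/k)·((z_{α} + z_β)/d)² = 1.667 × (3.971/0.78)².
n₁ = 1.667 × 25.92 = 43.2.
Round up: n₁ = 44, giving n₂ = 1.5 × 44 = 66.

n₁ = 44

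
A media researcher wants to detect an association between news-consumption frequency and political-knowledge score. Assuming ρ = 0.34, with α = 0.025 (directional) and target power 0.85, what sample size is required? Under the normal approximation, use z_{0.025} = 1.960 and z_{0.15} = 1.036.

n = 75

Fisher's z: C = ½·ln((1+r)/(1−r)) = ½·ln(2.0303) = 0.3541.
n = ((z_{α} + z_β)/C)² + 3.
(1.960 + 1.036) / 0.3541 = 2.996 / 0.3541 = 8.461.
n = 8.461² + 3 = 71.59 + 3 = 74.6.
Round up.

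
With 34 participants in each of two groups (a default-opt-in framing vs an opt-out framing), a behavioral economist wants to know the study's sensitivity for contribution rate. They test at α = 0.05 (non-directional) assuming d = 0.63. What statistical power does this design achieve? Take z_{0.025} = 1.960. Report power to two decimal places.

power ≈ 0.74

For two equal groups, power = Φ(d·√(n/2) − z_{α/2}).
d·√(n/2) = 0.63 × √(34/2) = 0.63 × 4.123 = 2.598.
z_β = 2.598 − 1.960 = 0.638.
Power = Φ(0.638) = 0.738.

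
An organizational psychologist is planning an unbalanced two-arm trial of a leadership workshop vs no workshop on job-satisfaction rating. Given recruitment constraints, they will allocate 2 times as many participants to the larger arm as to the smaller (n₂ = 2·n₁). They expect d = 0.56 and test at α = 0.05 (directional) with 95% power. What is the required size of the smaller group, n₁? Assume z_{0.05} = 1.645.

n₁ = 52

With allocation ratio k = n₂/n₁ = 2, Var(x̄₁−x̄₂) = σ²(1/n₁ + 1/(k·n₁)) = σ²·(k+1)/(k·n₁).
So n₁ = (1 + 1/k)·((z_{α} + z_β)/d)² = 1.500 × (3.290/0.56)².
n₁ = 1.500 × 34.52 = 51.8.
Round up: n₁ = 52, giving n₂ = 2 × 52 = 104.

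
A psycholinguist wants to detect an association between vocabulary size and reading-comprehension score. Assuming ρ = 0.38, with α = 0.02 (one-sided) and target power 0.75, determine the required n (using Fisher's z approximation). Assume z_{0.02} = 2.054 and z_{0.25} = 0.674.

n = 50

Fisher's z: C = ½·ln((1+r)/(1−r)) = ½·ln(2.2258) = 0.4001.
n = ((z_{α} + z_β)/C)² + 3.
(2.054 + 0.674) / 0.4001 = 2.728 / 0.4001 = 6.818.
n = 6.818² + 3 = 46.49 + 3 = 49.5.
Round up.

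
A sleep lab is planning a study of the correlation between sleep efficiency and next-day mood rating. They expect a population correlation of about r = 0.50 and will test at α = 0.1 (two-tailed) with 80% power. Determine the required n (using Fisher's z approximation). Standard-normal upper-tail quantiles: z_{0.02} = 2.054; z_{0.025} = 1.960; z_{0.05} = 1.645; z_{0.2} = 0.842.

Fisher's z: C = ½·ln((1+r)/(1−r)) = ½·ln(3.0000) = 0.5493.
n = ((z_{α/2} + z_β)/C)² + 3.
(1.645 + 0.842) / 0.5493 = 2.487 / 0.5493 = 4.528.
n = 4.528² + 3 = 20.50 + 3 = 23.5.
Round up.

n = 24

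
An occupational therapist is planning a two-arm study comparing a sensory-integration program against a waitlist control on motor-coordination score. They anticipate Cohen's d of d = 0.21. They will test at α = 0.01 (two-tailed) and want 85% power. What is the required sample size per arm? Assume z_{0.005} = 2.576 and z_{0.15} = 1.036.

n = 592 per group

For two independent groups with equal n: n = 2·((z_{α/2} + z_β) / d)².
z_{α/2} + z_β = 2.576 + 1.036 = 3.612.
n = 2 × (3.612 / 0.21)² = 2 × 17.200² = 2 × 295.84 = 591.7.
Round up to the next whole participant.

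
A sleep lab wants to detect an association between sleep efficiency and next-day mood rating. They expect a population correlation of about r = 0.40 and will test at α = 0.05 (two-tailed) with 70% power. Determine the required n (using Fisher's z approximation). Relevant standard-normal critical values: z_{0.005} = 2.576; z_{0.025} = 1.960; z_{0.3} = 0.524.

n = 38

Fisher's z: C = ½·ln((1+r)/(1−r)) = ½·ln(2.3333) = 0.4236.
n = ((z_{α/2} + z_β)/C)² + 3.
(1.960 + 0.524) / 0.4236 = 2.484 / 0.4236 = 5.864.
n = 5.864² + 3 = 34.39 + 3 = 37.4.
Round up.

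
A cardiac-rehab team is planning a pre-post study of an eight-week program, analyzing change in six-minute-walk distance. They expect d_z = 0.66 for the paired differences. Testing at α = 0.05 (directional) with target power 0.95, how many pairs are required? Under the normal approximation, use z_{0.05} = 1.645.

n = 25 pairs

For a paired (one-sample on differences) test: n = ((z_{α} + z_β) / d)².
z_{α} + z_β = 1.645 + 1.645 = 3.290.
n = (3.290 / 0.66)² = 4.985² = 24.85.
Round up.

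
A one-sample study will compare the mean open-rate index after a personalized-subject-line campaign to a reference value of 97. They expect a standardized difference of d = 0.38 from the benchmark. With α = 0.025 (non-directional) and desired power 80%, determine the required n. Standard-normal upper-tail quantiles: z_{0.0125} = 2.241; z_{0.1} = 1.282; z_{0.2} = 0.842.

For a one-sample test: n = ((z_{α/2} + z_β) / d)².
z_{α/2} + z_β = 2.241 + 0.842 = 3.083.
n = (3.083 / 0.38)² = 8.113² = 65.82.
Round up.

n = 66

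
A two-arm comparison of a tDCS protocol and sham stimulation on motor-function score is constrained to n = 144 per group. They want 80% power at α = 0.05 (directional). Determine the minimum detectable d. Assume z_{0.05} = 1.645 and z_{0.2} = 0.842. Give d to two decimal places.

d_min ≈ 0.29

For two independent groups of n = 144 each: d_min = (z_{α} + z_β)·√(2/n).
z-sum = 1.645 + 0.842 = 2.487.
d_min = 2.487 × √(2/144) = 2.487 × 0.1179 = 0.293.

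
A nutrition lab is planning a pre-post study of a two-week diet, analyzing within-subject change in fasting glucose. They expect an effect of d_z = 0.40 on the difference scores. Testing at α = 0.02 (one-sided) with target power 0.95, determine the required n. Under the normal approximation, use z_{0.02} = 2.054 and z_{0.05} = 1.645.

n = 86 pairs

For a paired (one-sample on differences) test: n = ((z_{α} + z_β) / d)².
z_{α} + z_β = 2.054 + 1.645 = 3.699.
n = (3.699 / 0.40)² = 9.247² = 85.52.
Round up.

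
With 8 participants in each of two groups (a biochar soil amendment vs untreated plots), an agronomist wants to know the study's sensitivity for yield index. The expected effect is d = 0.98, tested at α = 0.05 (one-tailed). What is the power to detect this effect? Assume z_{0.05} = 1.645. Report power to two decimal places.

For two equal groups, power = Φ(d·√(n/2) − z_{α}).
d·√(n/2) = 0.98 × √(8/2) = 0.98 × 2.000 = 1.960.
z_β = 1.960 − 1.645 = 0.315.
Power = Φ(0.315) = 0.624.

power ≈ 0.62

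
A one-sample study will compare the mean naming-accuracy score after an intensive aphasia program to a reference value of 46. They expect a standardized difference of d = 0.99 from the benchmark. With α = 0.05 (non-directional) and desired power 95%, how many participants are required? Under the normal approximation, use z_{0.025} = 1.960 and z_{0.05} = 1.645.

For a one-sample test: n = ((z_{α/2} + z_β) / d)².
z_{α/2} + z_β = 1.960 + 1.645 = 3.605.
n = (3.605 / 0.99)² = 3.641² = 13.26.
Round up.

n = 14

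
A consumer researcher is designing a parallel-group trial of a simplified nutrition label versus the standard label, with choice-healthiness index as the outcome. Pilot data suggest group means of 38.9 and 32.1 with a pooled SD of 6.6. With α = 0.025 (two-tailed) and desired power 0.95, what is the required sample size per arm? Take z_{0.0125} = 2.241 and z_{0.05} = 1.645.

Cohen's d = |M₁ − M₂| / SD_pooled = |38.9 − 32.1| / 6.6 = 6.8 / 6.6 = 1.030.
For two independent groups with equal n: n = 2·((z_{α/2} + z_β) / d)².
z_{α/2} + z_β = 2.241 + 1.645 = 3.886.
n = 2 × (3.886 / 1.030)² = 2 × 3.773² = 2 × 14.23 = 28.5.
Round up to the next whole participant.

n = 29 per group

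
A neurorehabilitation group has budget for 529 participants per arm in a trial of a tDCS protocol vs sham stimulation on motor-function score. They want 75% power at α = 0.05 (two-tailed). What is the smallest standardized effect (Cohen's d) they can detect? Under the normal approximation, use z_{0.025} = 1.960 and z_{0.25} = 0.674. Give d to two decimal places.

d_min ≈ 0.16

For two independent groups of n = 529 each: d_min = (z_{α/2} + z_β)·√(2/n).
z-sum = 1.960 + 0.674 = 2.634.
d_min = 2.634 × √(2/529) = 2.634 × 0.0615 = 0.162.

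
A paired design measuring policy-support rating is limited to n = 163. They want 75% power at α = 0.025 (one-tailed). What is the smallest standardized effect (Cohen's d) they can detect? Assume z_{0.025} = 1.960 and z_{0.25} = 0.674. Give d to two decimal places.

For a single sample (or paired design) of n = 163: d_min = (z_{α} + z_β)/√n.
z-sum = 1.960 + 0.674 = 2.634.
d_min = 2.634 / √163 = 2.634 / 12.767 = 0.206.

d_min ≈ 0.21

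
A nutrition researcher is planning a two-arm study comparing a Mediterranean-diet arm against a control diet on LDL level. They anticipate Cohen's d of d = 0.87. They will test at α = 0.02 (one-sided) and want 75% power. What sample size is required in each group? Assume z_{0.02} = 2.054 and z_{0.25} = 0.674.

For two independent groups with equal n: n = 2·((z_{α} + z_β) / d)².
z_{α} + z_β = 2.054 + 0.674 = 2.728.
n = 2 × (2.728 / 0.87)² = 2 × 3.136² = 2 × 9.83 = 19.7.
Round up to the next whole participant.

n = 20 per group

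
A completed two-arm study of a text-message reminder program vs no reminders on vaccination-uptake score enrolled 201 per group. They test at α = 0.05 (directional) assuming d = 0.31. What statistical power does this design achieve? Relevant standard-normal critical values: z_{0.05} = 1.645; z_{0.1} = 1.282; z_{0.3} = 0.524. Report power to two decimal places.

For two equal groups, power = Φ(d·√(n/2) − z_{α}).
d·√(n/2) = 0.31 × √(201/2) = 0.31 × 10.025 = 3.108.
z_β = 3.108 − 1.645 = 1.463.
Power = Φ(1.463) = 0.928.

power ≈ 0.93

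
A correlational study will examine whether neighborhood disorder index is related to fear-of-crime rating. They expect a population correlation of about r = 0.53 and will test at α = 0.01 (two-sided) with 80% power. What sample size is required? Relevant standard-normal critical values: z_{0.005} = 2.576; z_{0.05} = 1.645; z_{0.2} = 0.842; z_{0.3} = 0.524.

n = 37

Fisher's z: C = ½·ln((1+r)/(1−r)) = ½·ln(3.2553) = 0.5901.
n = ((z_{α/2} + z_β)/C)² + 3.
(2.576 + 0.842) / 0.5901 = 3.418 / 0.5901 = 5.792.
n = 5.792² + 3 = 33.55 + 3 = 36.6.
Round up.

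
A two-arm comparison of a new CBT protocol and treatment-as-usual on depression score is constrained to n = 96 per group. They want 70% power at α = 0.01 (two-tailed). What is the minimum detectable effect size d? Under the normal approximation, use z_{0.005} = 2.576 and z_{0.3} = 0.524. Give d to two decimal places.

d_min ≈ 0.45

For two independent groups of n = 96 each: d_min = (z_{α/2} + z_β)·√(2/n).
z-sum = 2.576 + 0.524 = 3.100.
d_min = 3.100 × √(2/96) = 3.100 × 0.1443 = 0.447.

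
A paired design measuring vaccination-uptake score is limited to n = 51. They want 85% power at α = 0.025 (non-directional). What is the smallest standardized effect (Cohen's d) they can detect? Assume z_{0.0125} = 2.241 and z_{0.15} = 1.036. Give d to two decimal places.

For a single sample (or paired design) of n = 51: d_min = (z_{α/2} + z_β)/√n.
z-sum = 2.241 + 1.036 = 3.277.
d_min = 3.277 / √51 = 3.277 / 7.141 = 0.459.

d_min ≈ 0.46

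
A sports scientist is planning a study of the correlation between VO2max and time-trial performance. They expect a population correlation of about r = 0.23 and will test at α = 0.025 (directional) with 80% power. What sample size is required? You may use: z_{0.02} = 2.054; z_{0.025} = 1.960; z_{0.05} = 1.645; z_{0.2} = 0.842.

n = 147

Fisher's z: C = ½·ln((1+r)/(1−r)) = ½·ln(1.5974) = 0.2342.
n = ((z_{α} + z_β)/C)² + 3.
(1.960 + 0.842) / 0.2342 = 2.802 / 0.2342 = 11.964.
n = 11.964² + 3 = 143.14 + 3 = 146.1.
Round up.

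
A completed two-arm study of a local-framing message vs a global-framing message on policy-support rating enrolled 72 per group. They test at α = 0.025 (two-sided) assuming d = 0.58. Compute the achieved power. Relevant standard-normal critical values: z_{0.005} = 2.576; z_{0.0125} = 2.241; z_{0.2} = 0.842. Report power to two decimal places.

For two equal groups, power = Φ(d·√(n/2) − z_{α/2}).
d·√(n/2) = 0.58 × √(72/2) = 0.58 × 6.000 = 3.480.
z_β = 3.480 − 2.241 = 1.239.
Power = Φ(1.239) = 0.892.

power ≈ 0.89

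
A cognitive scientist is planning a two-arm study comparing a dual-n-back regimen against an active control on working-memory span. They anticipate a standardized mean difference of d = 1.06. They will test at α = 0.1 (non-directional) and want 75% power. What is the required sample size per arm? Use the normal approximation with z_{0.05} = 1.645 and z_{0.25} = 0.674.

n = 10 per group

For two independent groups with equal n: n = 2·((z_{α/2} + z_β) / d)².
z_{α/2} + z_β = 1.645 + 0.674 = 2.319.
n = 2 × (2.319 / 1.06)² = 2 × 2.188² = 2 × 4.79 = 9.6.
Round up to the next whole participant.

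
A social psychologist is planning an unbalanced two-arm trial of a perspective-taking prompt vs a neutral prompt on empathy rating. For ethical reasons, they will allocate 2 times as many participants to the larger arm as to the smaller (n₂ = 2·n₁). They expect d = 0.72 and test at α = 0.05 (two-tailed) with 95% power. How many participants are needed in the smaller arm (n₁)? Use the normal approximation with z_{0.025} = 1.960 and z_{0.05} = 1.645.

With allocation ratio k = n₂/n₁ = 2, Var(x̄₁−x̄₂) = σ²(1/n₁ + 1/(k·n₁)) = σ²·(k+1)/(k·n₁).
So n₁ = (1 + 1/k)·((z_{α/2} + z_β)/d)² = 1.500 × (3.605/0.72)².
n₁ = 1.500 × 25.07 = 37.6.
Round up: n₁ = 38, giving n₂ = 2 × 38 = 76.

n₁ = 38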